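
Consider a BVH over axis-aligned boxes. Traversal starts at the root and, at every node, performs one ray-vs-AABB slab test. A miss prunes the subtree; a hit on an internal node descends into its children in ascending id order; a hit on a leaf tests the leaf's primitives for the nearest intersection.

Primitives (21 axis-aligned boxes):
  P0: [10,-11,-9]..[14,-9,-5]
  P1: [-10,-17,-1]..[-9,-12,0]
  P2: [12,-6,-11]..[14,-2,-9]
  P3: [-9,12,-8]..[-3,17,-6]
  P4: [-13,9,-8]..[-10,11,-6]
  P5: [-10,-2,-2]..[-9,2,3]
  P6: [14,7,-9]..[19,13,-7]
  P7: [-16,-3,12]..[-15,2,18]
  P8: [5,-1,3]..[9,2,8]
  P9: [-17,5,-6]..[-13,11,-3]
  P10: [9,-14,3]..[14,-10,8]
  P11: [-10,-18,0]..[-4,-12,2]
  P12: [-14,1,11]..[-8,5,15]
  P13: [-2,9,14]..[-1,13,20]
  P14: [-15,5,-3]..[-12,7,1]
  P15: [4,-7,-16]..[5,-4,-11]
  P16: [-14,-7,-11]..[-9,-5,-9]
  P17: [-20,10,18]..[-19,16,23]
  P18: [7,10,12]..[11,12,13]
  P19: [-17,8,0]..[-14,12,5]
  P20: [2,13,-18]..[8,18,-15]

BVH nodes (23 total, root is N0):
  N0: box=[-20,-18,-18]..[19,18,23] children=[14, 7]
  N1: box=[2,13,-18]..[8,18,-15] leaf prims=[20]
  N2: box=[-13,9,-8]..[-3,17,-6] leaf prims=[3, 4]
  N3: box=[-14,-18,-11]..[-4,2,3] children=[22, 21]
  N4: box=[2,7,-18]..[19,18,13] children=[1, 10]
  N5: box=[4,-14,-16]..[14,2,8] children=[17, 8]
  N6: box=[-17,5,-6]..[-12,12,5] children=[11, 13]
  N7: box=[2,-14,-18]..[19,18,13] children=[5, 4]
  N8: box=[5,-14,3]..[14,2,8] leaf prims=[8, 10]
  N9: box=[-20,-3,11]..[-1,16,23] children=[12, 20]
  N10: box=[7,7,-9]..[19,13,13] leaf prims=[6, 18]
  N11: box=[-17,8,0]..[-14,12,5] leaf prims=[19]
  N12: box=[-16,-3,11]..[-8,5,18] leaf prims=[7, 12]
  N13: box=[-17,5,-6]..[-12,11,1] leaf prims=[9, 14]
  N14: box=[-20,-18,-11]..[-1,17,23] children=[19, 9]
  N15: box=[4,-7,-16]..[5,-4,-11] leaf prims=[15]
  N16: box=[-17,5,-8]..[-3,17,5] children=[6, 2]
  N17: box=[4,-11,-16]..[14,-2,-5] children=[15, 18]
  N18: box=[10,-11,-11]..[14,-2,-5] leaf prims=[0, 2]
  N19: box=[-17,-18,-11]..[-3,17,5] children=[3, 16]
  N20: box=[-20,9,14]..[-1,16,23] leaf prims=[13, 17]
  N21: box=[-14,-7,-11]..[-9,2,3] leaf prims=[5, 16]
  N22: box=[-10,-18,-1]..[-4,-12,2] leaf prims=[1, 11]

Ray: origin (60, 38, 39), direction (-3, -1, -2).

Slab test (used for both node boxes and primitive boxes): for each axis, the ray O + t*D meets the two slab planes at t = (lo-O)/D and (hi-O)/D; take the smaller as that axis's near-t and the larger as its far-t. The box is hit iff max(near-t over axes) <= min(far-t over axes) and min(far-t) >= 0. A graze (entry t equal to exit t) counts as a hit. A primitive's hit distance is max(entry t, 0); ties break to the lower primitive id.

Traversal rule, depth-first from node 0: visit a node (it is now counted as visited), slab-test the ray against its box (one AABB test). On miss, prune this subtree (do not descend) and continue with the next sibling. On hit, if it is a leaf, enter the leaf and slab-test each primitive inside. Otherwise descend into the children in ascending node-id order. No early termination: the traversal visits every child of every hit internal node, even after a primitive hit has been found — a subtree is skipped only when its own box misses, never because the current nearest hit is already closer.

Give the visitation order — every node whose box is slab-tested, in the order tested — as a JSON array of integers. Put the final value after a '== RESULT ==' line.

Walk:
N0 x:[41/3,80/3] y:[20,56] z:[8,57/2] -> hit [20,80/3], descend [7, 14]
  N7 x:[41/3,58/3] y:[20,52] z:[13,57/2] -> miss, prune
  N14 x:[61/3,80/3] y:[21,56] z:[8,25] -> hit [21,25], descend [9, 19]
    N9 x:[61/3,80/3] y:[22,41] z:[8,14] -> miss, prune
    N19 x:[21,77/3] y:[21,56] z:[17,25] -> hit [21,25], descend [3, 16]
      N3 x:[64/3,74/3] y:[36,56] z:[18,25] -> miss, prune
      N16 x:[21,77/3] y:[21,33] z:[17,47/2] -> hit [21,47/2], descend [2, 6]
        N2 x:[21,73/3] y:[21,29] z:[45/2,47/2] -> hit [45/2,47/2] leaf, test {P3@t=45/2, P4(miss)}
        N6 x:[24,77/3] y:[26,33] z:[17,45/2] -> miss, prune

order=[0, 7, 14, 9, 19, 3, 16, 2, 6]  |boxes|=9  |leaves|=1  hit=P3

== RESULT ==
[0, 7, 14, 9, 19, 3, 16, 2, 6]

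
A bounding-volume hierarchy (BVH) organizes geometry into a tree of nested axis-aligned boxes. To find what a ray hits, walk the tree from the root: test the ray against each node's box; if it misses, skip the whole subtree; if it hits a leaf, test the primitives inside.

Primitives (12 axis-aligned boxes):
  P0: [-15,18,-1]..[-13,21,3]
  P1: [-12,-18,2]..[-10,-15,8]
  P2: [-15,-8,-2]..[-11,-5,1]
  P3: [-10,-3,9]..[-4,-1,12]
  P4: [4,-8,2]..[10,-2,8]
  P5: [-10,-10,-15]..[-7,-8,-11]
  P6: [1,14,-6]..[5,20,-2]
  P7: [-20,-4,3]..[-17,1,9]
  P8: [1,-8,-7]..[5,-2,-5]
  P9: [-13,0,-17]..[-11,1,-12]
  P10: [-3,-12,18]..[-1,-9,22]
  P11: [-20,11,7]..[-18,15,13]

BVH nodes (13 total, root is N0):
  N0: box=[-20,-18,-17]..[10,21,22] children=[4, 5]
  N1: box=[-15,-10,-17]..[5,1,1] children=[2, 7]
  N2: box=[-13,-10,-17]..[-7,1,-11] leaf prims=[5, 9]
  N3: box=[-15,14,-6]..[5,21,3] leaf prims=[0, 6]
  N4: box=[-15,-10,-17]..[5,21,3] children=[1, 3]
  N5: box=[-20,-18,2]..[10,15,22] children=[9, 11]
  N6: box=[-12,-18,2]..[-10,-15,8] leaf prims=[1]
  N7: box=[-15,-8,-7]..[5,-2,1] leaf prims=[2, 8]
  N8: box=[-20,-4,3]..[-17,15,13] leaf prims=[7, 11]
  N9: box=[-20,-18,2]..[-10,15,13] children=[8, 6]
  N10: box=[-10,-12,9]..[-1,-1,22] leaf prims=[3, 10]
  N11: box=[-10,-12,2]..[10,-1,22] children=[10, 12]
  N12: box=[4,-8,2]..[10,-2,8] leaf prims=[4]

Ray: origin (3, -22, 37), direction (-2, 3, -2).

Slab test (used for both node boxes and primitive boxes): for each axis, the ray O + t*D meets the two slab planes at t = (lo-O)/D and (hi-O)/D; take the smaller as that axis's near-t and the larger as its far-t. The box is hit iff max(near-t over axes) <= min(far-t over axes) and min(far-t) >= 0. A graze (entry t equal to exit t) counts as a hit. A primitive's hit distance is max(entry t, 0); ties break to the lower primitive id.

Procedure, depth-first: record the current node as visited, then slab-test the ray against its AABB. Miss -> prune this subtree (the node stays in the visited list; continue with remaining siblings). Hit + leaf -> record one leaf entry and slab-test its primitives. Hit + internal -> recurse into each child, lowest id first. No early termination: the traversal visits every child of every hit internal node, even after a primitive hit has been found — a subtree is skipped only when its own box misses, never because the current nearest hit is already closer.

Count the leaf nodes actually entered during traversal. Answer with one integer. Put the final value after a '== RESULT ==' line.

Walk:
N0 x:[-7/2,23/2] y:[4/3,43/3] z:[15/2,27] -> hit [15/2,23/2], descend [4, 5]
  N4 x:[-1,9] y:[4,43/3] z:[17,27] -> miss, prune
  N5 x:[-7/2,23/2] y:[4/3,37/3] z:[15/2,35/2] -> hit [15/2,23/2], descend [9, 11]
    N9 x:[13/2,23/2] y:[4/3,37/3] z:[12,35/2] -> miss, prune
    N11 x:[-7/2,13/2] y:[10/3,7] z:[15/2,35/2] -> miss, prune

5 AABB tests over nodes [0, 4, 5, 9, 11]; 0 leaves entered; closest miss.

== RESULT ==
0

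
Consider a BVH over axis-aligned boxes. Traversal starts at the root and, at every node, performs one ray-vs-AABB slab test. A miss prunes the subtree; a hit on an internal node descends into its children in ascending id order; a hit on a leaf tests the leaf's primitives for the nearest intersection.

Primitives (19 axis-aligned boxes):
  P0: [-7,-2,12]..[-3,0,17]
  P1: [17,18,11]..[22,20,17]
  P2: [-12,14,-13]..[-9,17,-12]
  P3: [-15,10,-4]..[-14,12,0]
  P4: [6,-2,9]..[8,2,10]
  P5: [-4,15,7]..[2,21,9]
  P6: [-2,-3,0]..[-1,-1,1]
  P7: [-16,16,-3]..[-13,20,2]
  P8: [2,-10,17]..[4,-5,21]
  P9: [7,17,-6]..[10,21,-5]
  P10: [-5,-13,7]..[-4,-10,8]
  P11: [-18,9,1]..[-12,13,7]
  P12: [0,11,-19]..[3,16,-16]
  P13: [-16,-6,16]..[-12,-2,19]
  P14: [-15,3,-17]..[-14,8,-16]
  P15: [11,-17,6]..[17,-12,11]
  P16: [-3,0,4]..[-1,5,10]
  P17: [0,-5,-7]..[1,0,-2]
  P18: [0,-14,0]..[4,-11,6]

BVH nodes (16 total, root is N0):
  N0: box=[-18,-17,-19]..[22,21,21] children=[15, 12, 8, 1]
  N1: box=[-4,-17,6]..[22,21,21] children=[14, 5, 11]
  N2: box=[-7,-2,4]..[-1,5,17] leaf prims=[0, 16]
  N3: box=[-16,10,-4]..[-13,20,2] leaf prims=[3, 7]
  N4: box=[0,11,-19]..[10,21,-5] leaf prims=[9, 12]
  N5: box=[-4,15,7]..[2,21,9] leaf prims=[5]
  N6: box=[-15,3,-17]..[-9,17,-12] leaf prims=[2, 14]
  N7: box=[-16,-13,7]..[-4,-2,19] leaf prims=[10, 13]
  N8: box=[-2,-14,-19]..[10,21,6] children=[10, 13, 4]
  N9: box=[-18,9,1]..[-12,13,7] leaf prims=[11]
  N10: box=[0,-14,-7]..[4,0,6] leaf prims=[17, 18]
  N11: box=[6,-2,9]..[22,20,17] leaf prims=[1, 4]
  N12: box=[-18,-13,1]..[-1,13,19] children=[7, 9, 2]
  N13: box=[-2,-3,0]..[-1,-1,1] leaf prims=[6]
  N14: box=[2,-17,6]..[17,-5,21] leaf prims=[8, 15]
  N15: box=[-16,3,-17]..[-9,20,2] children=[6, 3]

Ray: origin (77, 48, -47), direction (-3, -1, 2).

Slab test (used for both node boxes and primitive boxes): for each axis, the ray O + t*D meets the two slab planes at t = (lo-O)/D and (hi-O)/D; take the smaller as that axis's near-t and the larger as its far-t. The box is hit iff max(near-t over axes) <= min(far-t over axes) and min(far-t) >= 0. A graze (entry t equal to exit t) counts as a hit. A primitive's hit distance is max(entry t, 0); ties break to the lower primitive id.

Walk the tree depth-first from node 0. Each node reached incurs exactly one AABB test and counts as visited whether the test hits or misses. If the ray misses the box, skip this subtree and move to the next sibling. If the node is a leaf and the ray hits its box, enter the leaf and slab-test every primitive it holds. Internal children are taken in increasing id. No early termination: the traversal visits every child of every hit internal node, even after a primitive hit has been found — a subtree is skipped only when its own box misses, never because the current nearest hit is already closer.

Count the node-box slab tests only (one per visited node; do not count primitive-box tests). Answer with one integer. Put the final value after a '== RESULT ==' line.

Traverse from the root:
N0 x:[55/3,95/3] y:[27,65] z:[14,34] -> hit [27,95/3], descend [1, 8, 12, 15]
  N1 x:[55/3,27] y:[27,65] z:[53/2,34] -> hit [27,27], descend [5, 11, 14]
    N5 x:[25,27] y:[27,33] z:[27,28] -> hit [27,27] leaf, test {P5@t=27}
    N11 x:[55/3,71/3] y:[28,50] z:[28,32] -> miss, prune
    N14 x:[20,25] y:[53,65] z:[53/2,34] -> miss, prune
  N8 x:[67/3,79/3] y:[27,62] z:[14,53/2] -> miss, prune
  N12 x:[26,95/3] y:[35,61] z:[24,33] -> miss, prune
  N15 x:[86/3,31] y:[28,45] z:[15,49/2] -> miss, prune

Summary -> nodes [0, 1, 5, 11, 14, 8, 12, 15]; box-tests=8; leaf-entries=1; first=P5

== RESULT ==
8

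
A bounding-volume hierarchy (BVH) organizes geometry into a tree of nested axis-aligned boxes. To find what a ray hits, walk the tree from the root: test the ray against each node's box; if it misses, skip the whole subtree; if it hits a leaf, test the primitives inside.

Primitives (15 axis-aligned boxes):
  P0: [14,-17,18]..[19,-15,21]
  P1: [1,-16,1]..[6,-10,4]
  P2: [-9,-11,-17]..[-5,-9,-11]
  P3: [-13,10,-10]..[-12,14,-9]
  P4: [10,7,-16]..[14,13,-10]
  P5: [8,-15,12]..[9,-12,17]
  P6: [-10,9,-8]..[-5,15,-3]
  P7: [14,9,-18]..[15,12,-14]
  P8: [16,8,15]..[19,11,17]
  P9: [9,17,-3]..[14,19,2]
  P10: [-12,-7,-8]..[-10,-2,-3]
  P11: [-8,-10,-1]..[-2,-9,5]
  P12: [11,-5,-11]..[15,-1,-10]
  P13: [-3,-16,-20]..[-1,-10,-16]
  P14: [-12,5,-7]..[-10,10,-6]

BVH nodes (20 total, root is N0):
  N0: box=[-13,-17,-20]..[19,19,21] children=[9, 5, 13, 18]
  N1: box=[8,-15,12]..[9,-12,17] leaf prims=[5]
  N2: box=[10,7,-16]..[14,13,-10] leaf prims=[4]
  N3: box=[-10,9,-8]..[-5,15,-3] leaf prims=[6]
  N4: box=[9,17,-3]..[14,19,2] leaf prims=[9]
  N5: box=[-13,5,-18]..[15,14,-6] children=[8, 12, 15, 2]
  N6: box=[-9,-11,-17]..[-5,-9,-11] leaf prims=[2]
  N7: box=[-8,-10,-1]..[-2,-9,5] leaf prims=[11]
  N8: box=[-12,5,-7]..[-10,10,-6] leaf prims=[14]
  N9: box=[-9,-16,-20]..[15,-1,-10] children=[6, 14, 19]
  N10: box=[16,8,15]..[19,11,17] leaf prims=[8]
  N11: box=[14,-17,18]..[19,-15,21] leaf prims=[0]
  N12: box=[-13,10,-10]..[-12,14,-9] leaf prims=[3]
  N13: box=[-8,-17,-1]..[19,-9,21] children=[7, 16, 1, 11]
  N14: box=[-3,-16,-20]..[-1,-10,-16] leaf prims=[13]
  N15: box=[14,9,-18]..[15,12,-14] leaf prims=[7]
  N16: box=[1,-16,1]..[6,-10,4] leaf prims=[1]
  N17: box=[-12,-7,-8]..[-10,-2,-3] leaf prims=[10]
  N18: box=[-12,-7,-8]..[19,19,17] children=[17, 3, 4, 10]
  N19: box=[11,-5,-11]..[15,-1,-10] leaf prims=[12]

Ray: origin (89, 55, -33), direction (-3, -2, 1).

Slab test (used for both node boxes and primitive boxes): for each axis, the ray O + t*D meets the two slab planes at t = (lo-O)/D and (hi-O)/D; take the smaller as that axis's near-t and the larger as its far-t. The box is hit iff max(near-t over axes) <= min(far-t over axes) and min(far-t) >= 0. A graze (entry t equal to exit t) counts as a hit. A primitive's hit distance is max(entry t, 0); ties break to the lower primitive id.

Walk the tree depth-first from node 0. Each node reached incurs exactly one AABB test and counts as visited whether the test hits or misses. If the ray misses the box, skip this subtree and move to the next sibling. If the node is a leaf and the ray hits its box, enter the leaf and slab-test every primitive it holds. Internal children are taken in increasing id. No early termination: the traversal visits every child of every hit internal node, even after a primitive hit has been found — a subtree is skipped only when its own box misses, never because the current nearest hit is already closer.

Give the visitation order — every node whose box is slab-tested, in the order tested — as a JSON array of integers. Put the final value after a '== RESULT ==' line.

Walk:
N0 x:[70/3,34] y:[18,36] z:[13,54] -> hit [70/3,34], descend [5, 9, 13, 18]
  N5 x:[74/3,34] y:[41/2,25] z:[15,27] -> hit [74/3,25], descend [2, 8, 12, 15]
    N2 x:[25,79/3] y:[21,24] z:[17,23] -> miss, prune
    N8 x:[33,101/3] y:[45/2,25] z:[26,27] -> miss, prune
    N12 x:[101/3,34] y:[41/2,45/2] z:[23,24] -> miss, prune
    N15 x:[74/3,25] y:[43/2,23] z:[15,19] -> miss, prune
  N9 x:[74/3,98/3] y:[28,71/2] z:[13,23] -> miss, prune
  N13 x:[70/3,97/3] y:[32,36] z:[32,54] -> hit [32,97/3], descend [1, 7, 11, 16]
    N1 x:[80/3,27] y:[67/2,35] z:[45,50] -> miss, prune
    N7 x:[91/3,97/3] y:[32,65/2] z:[32,38] -> hit [32,97/3] leaf, test {P11@t=32}
    N11 x:[70/3,25] y:[35,36] z:[51,54] -> miss, prune
    N16 x:[83/3,88/3] y:[65/2,71/2] z:[34,37] -> miss, prune
  N18 x:[70/3,101/3] y:[18,31] z:[25,50] -> hit [25,31], descend [3, 4, 10, 17]
    N3 x:[94/3,33] y:[20,23] z:[25,30] -> miss, prune
    N4 x:[25,80/3] y:[18,19] z:[30,35] -> miss, prune
    N10 x:[70/3,73/3] y:[22,47/2] z:[48,50] -> miss, prune
    N17 x:[33,101/3] y:[57/2,31] z:[25,30] -> miss, prune

order=[0, 5, 2, 8, 12, 15, 9, 13, 1, 7, 11, 16, 18, 3, 4, 10, 17]  |boxes|=17  |leaves|=1  hit=P11

== RESULT ==
[0, 5, 2, 8, 12, 15, 9, 13, 1, 7, 11, 16, 18, 3, 4, 10, 17]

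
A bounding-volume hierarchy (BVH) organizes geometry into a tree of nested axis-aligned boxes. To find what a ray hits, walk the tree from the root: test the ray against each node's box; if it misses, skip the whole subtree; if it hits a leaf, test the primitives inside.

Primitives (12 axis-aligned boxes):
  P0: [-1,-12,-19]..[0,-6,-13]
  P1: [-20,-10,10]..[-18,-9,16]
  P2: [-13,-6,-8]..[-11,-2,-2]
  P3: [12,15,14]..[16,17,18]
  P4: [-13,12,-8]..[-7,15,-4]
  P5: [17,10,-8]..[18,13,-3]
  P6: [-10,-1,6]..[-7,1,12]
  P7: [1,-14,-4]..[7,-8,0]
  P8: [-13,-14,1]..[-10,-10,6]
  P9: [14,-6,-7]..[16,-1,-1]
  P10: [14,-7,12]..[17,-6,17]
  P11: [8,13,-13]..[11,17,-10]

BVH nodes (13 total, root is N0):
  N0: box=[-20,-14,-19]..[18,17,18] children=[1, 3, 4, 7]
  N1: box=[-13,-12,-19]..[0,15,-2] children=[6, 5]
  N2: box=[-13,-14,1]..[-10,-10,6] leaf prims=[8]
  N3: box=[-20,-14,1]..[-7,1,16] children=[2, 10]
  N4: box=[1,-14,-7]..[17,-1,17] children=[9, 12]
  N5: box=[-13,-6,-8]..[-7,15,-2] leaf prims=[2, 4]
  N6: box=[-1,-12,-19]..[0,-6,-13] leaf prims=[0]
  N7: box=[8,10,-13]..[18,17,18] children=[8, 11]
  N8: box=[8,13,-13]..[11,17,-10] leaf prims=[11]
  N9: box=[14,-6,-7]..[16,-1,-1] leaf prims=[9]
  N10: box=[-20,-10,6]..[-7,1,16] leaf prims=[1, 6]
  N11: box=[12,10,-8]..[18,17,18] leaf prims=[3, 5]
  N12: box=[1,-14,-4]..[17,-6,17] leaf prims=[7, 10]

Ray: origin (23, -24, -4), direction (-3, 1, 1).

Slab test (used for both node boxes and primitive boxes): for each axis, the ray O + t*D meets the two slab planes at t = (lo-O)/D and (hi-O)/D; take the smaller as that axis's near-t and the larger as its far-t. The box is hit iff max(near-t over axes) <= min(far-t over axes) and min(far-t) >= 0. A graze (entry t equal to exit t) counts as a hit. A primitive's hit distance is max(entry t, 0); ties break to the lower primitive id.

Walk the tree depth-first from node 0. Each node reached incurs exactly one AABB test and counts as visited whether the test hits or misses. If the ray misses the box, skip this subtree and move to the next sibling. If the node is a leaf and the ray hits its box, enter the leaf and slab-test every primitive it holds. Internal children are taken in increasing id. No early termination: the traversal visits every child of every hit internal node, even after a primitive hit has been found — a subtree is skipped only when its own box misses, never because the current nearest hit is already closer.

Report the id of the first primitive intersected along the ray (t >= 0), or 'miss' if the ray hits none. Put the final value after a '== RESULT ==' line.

Traverse from the root:
N0 x:[5/3,43/3] y:[10,41] z:[-15,22] -> hit [10,43/3], descend [1, 3, 4, 7]
  N1 x:[23/3,12] y:[12,39] z:[-15,2] -> miss, prune
  N3 x:[10,43/3] y:[10,25] z:[5,20] -> hit [10,43/3], descend [2, 10]
    N2 x:[11,12] y:[10,14] z:[5,10] -> miss, prune
    N10 x:[10,43/3] y:[14,25] z:[10,20] -> hit [14,43/3] leaf, test {P1@t=14, P6(miss)}
  N4 x:[2,22/3] y:[10,23] z:[-3,21] -> miss, prune
  N7 x:[5/3,5] y:[34,41] z:[-9,22] -> miss, prune

Summary -> nodes [0, 1, 3, 2, 10, 4, 7]; box-tests=7; leaf-entries=1; first=P1

== RESULT ==
1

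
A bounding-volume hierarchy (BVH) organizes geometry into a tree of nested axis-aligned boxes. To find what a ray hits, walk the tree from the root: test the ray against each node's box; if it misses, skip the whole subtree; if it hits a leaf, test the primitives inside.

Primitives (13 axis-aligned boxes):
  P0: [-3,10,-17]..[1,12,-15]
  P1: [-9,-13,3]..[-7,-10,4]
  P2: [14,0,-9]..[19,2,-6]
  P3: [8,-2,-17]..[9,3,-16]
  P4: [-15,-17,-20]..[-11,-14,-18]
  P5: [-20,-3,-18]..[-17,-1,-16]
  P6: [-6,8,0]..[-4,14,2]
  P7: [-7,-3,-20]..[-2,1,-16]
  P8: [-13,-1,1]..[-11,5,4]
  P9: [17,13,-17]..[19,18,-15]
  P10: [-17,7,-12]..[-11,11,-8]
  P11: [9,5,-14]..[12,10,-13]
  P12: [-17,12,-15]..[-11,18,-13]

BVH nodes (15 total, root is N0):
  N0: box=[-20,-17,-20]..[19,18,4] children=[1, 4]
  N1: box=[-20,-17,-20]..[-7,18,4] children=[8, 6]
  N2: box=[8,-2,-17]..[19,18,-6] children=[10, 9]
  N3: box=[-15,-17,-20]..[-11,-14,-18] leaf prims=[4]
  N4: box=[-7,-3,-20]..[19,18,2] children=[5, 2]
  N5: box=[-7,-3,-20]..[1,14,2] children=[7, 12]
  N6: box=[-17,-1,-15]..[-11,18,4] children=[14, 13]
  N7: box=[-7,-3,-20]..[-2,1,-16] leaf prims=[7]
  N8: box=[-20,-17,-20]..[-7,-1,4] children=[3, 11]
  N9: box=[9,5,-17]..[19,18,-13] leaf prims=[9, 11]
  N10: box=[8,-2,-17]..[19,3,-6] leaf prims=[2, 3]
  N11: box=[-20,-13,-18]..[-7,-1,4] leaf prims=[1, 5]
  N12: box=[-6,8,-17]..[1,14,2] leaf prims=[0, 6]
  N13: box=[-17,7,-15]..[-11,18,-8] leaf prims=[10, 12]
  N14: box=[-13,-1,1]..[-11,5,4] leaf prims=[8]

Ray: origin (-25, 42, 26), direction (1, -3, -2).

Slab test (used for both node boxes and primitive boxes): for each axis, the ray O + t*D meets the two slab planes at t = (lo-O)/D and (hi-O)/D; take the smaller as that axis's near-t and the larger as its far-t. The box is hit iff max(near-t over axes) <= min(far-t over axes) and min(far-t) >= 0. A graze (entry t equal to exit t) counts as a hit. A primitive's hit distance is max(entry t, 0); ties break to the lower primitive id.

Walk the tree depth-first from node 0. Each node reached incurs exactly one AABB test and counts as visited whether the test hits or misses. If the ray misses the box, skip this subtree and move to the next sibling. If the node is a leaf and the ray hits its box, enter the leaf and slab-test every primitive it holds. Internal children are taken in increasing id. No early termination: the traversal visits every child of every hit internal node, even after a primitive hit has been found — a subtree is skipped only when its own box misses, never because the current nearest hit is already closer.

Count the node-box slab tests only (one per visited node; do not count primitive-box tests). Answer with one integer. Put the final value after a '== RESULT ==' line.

Trace the traversal:
N0 x:[5,44] y:[8,59/3] z:[11,23] -> hit [11,59/3], descend [1, 4]
  N1 x:[5,18] y:[8,59/3] z:[11,23] -> hit [11,18], descend [6, 8]
    N6 x:[8,14] y:[8,43/3] z:[11,41/2] -> hit [11,14], descend [13, 14]
      N13 x:[8,14] y:[8,35/3] z:[17,41/2] -> miss, prune
      N14 x:[12,14] y:[37/3,43/3] z:[11,25/2] -> hit [37/3,25/2] leaf, test {P8@t=37/3}
    N8 x:[5,18] y:[43/3,59/3] z:[11,23] -> hit [43/3,18], descend [3, 11]
      N3 x:[10,14] y:[56/3,59/3] z:[22,23] -> miss, prune
      N11 x:[5,18] y:[43/3,55/3] z:[11,22] -> hit [43/3,18] leaf, test {P1(miss), P5(miss)}
  N4 x:[18,44] y:[8,15] z:[12,23] -> miss, prune

9 AABB tests over nodes [0, 1, 6, 13, 14, 8, 3, 11, 4]; 2 leaves entered; closest P8.

== RESULT ==
9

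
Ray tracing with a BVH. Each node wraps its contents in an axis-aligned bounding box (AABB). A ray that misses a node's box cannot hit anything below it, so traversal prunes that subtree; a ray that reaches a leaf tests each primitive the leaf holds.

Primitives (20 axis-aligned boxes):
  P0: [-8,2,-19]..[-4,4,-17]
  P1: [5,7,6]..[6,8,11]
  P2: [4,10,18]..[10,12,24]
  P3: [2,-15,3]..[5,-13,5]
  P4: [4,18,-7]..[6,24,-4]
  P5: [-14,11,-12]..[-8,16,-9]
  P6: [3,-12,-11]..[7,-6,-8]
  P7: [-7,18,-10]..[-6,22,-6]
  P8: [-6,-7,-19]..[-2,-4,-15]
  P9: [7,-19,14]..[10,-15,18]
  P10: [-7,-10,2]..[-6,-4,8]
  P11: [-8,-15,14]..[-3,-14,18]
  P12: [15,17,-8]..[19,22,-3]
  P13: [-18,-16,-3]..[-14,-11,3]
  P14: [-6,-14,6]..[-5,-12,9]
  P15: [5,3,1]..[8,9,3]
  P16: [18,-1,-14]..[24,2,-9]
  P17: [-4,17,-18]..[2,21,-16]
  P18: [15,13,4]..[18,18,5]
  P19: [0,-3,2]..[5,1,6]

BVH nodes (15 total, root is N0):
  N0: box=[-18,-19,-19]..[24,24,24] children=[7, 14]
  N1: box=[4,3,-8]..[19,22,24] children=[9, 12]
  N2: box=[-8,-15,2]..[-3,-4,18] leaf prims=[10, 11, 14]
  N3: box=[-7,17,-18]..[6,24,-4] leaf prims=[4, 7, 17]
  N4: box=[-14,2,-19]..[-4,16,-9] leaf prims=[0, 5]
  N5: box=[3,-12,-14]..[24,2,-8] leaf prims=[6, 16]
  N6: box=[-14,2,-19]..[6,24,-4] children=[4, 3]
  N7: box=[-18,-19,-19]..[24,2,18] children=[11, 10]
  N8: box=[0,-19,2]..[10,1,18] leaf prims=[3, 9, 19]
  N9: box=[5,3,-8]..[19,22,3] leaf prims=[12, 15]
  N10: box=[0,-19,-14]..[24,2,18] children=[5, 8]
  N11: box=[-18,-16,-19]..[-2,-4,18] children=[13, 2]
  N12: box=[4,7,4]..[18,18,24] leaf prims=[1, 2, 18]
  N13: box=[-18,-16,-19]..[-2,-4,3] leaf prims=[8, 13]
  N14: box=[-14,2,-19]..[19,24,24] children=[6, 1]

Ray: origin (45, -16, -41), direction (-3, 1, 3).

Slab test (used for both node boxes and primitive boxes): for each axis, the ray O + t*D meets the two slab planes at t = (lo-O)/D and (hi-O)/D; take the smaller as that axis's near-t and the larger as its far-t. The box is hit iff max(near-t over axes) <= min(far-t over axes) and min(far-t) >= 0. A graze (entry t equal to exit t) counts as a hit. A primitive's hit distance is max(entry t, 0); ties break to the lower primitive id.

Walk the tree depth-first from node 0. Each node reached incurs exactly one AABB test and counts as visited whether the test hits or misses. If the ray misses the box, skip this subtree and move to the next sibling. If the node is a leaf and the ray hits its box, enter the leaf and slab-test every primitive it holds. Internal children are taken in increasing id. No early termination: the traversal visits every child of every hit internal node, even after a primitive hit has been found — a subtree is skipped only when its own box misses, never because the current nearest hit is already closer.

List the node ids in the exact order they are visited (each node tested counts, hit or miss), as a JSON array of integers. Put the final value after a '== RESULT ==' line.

Traverse from the root:
N0 x:[7,21] y:[-3,40] z:[22/3,65/3] -> hit [22/3,21], descend [7, 14]
  N7 x:[7,21] y:[-3,18] z:[22/3,59/3] -> hit [22/3,18], descend [10, 11]
    N10 x:[7,15] y:[-3,18] z:[9,59/3] -> hit [9,15], descend [5, 8]
      N5 x:[7,14] y:[4,18] z:[9,11] -> hit [9,11] leaf, test {P6(miss), P16(miss)}
      N8 x:[35/3,15] y:[-3,17] z:[43/3,59/3] -> hit [43/3,15] leaf, test {P3(miss), P9(miss), P19@t=43/3}
    N11 x:[47/3,21] y:[0,12] z:[22/3,59/3] -> miss, prune
  N14 x:[26/3,59/3] y:[18,40] z:[22/3,65/3] -> hit [18,59/3], descend [1, 6]
    N1 x:[26/3,41/3] y:[19,38] z:[11,65/3] -> miss, prune
    N6 x:[13,59/3] y:[18,40] z:[22/3,37/3] -> miss, prune

9 AABB tests over nodes [0, 7, 10, 5, 8, 11, 14, 1, 6]; 2 leaves entered; closest P19.

== RESULT ==
[0, 7, 10, 5, 8, 11, 14, 1, 6]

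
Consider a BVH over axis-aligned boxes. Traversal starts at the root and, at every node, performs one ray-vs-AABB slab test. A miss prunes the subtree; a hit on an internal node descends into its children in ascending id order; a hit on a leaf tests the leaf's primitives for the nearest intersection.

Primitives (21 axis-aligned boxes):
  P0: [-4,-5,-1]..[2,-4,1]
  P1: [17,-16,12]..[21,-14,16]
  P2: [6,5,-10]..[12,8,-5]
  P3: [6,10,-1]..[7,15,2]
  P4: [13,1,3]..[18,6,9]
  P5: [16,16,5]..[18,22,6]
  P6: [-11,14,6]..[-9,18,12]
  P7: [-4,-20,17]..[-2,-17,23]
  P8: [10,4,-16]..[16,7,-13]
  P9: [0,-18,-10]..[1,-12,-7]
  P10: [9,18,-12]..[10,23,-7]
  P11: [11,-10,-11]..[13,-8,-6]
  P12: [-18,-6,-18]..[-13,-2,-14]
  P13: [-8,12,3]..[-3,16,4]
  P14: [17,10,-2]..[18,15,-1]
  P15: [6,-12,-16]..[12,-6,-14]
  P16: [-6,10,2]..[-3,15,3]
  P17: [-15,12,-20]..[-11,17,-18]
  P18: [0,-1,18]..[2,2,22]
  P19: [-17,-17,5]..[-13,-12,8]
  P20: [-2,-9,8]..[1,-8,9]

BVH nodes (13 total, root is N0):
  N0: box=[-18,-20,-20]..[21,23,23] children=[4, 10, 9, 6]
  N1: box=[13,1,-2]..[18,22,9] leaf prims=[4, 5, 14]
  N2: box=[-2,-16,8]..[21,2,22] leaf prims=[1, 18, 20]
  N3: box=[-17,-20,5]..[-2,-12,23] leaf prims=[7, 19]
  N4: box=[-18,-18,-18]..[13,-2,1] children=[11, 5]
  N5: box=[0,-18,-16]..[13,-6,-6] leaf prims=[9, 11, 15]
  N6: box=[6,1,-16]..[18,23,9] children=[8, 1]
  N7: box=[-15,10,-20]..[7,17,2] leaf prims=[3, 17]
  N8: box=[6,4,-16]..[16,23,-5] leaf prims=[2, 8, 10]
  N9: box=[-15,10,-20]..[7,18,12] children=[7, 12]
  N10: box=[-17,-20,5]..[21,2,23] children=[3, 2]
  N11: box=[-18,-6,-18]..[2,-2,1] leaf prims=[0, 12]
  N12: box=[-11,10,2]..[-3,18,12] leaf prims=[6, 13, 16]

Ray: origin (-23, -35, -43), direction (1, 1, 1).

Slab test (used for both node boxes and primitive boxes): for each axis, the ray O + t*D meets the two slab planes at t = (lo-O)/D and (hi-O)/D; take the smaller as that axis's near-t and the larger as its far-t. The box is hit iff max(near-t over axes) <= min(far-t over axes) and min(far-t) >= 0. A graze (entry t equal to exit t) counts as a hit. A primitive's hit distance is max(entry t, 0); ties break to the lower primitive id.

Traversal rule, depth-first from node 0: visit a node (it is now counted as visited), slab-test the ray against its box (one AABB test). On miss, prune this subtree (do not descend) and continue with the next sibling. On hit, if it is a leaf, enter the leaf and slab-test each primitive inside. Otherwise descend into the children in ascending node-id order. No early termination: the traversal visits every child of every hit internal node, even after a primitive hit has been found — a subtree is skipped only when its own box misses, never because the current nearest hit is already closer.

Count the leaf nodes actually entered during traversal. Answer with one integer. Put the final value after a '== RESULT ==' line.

Walk:
N0 x:[5,44] y:[15,58] z:[23,66] -> hit [23,44], descend [4, 6, 9, 10]
  N4 x:[5,36] y:[17,33] z:[25,44] -> hit [25,33], descend [5, 11]
    N5 x:[23,36] y:[17,29] z:[27,37] -> hit [27,29] leaf, test {P9(miss), P11(miss), P15@t=29}
    N11 x:[5,25] y:[29,33] z:[25,44] -> miss, prune
  N6 x:[29,41] y:[36,58] z:[27,52] -> hit [36,41], descend [1, 8]
    N1 x:[36,41] y:[36,57] z:[41,52] -> hit [41,41] leaf, test {P4(miss), P5(miss), P14(miss)}
    N8 x:[29,39] y:[39,58] z:[27,38] -> miss, prune
  N9 x:[8,30] y:[45,53] z:[23,55] -> miss, prune
  N10 x:[6,44] y:[15,37] z:[48,66] -> miss, prune

order=[0, 4, 5, 11, 6, 1, 8, 9, 10]  |boxes|=9  |leaves|=2  hit=P15

== RESULT ==
2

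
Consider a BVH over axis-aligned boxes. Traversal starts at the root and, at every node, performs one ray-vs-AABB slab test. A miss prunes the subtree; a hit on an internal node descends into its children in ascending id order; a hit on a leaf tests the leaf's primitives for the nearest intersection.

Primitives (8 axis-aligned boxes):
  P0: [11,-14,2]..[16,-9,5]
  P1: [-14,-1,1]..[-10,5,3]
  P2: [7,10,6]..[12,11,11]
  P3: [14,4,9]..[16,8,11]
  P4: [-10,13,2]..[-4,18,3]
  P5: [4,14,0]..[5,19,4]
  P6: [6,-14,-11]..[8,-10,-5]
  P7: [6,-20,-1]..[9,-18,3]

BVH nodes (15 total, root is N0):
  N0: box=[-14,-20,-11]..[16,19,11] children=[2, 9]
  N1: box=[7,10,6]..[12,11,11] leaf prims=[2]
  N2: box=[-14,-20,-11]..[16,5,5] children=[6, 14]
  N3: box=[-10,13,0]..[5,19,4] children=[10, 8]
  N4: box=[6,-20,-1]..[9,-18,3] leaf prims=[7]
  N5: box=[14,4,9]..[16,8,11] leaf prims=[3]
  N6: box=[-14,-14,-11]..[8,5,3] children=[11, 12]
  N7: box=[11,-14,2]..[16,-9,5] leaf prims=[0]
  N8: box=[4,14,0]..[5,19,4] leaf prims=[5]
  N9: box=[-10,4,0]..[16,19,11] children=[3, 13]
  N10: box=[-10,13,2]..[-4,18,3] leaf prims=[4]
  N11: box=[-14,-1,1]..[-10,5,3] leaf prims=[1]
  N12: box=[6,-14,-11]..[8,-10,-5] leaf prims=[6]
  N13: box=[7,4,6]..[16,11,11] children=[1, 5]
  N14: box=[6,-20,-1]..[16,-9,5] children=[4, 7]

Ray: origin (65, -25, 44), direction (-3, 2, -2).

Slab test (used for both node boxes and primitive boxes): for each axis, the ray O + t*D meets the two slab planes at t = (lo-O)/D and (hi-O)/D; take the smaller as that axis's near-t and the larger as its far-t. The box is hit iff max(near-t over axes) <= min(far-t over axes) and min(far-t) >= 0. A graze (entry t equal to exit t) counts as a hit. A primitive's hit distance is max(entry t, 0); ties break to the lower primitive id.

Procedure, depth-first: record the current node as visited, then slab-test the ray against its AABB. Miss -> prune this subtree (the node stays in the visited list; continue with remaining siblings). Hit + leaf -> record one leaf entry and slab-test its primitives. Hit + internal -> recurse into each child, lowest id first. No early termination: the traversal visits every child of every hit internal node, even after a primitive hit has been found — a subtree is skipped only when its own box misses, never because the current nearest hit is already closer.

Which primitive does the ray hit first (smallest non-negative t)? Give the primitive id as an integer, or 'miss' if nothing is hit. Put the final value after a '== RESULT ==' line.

Trace the traversal:
N0 x:[49/3,79/3] y:[5/2,22] z:[33/2,55/2] -> hit [33/2,22], descend [2, 9]
  N2 x:[49/3,79/3] y:[5/2,15] z:[39/2,55/2] -> miss, prune
  N9 x:[49/3,25] y:[29/2,22] z:[33/2,22] -> hit [33/2,22], descend [3, 13]
    N3 x:[20,25] y:[19,22] z:[20,22] -> hit [20,22], descend [8, 10]
      N8 x:[20,61/3] y:[39/2,22] z:[20,22] -> hit [20,61/3] leaf, test {P5@t=20}
      N10 x:[23,25] y:[19,43/2] z:[41/2,21] -> miss, prune
    N13 x:[49/3,58/3] y:[29/2,18] z:[33/2,19] -> hit [33/2,18], descend [1, 5]
      N1 x:[53/3,58/3] y:[35/2,18] z:[33/2,19] -> hit [53/3,18] leaf, test {P2@t=53/3}
      N5 x:[49/3,17] y:[29/2,33/2] z:[33/2,35/2] -> hit [33/2,33/2] leaf, test {P3@t=33/2}

9 AABB tests over nodes [0, 2, 9, 3, 8, 10, 13, 1, 5]; 3 leaves entered; closest P3.

== RESULT ==
3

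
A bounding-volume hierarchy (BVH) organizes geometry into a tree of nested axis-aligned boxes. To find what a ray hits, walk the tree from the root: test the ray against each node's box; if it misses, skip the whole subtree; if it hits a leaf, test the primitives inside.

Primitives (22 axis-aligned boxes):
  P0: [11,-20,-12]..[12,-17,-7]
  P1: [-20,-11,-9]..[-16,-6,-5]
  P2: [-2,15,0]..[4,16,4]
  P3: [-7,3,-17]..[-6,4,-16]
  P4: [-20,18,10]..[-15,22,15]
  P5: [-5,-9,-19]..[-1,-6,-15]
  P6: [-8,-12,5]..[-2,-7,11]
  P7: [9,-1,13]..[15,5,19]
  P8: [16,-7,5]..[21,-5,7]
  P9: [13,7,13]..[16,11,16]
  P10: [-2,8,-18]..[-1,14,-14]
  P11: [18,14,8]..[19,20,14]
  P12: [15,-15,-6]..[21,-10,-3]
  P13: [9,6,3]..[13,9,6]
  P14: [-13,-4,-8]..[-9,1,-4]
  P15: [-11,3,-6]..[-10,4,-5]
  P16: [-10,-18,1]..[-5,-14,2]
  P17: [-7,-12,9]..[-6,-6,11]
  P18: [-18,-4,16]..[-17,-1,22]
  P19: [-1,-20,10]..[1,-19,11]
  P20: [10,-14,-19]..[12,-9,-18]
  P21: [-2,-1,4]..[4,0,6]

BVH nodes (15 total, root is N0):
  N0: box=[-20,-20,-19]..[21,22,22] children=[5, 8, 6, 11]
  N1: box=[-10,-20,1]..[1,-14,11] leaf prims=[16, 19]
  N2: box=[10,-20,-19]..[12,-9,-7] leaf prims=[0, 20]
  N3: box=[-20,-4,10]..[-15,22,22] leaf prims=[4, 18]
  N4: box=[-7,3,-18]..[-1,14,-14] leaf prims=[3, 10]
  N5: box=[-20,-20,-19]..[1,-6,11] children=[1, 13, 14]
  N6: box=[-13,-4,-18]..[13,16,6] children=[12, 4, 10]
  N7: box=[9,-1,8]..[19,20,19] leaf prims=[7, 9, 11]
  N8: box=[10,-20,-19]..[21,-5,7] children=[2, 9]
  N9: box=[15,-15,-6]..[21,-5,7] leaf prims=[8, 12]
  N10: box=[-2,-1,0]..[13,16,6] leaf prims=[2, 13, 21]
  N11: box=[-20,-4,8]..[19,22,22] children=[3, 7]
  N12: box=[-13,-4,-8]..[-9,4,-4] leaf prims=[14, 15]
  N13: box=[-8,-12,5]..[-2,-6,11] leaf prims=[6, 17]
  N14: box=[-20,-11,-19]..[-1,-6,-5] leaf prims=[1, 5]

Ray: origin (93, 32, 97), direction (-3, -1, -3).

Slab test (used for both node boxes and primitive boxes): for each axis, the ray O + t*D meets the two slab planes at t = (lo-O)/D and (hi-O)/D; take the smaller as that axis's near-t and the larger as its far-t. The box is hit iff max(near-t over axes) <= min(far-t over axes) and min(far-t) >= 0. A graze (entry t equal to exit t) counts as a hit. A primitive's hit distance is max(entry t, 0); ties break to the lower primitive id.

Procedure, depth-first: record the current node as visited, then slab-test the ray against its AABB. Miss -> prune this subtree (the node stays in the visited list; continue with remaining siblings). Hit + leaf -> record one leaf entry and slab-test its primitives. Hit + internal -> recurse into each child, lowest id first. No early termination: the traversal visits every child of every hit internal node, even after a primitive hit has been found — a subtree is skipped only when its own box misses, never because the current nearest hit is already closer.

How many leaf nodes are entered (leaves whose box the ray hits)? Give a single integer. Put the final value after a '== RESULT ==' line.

Walk:
N0 x:[24,113/3] y:[10,52] z:[25,116/3] -> hit [25,113/3], descend [5, 6, 8, 11]
  N5 x:[92/3,113/3] y:[38,52] z:[86/3,116/3] -> miss, prune
  N6 x:[80/3,106/3] y:[16,36] z:[91/3,115/3] -> hit [91/3,106/3], descend [4, 10, 12]
    N4 x:[94/3,100/3] y:[18,29] z:[37,115/3] -> miss, prune
    N10 x:[80/3,95/3] y:[16,33] z:[91/3,97/3] -> hit [91/3,95/3] leaf, test {P2(miss), P13(miss), P21(miss)}
    N12 x:[34,106/3] y:[28,36] z:[101/3,35] -> hit [34,35] leaf, test {P14@t=34, P15(miss)}
  N8 x:[24,83/3] y:[37,52] z:[30,116/3] -> miss, prune
  N11 x:[74/3,113/3] y:[10,36] z:[25,89/3] -> hit [25,89/3], descend [3, 7]
    N3 x:[36,113/3] y:[10,36] z:[25,29] -> miss, prune
    N7 x:[74/3,28] y:[12,33] z:[26,89/3] -> hit [26,28] leaf, test {P7@t=27, P9(miss), P11(miss)}

order=[0, 5, 6, 4, 10, 12, 8, 11, 3, 7]  |boxes|=10  |leaves|=3  hit=P7

== RESULT ==
3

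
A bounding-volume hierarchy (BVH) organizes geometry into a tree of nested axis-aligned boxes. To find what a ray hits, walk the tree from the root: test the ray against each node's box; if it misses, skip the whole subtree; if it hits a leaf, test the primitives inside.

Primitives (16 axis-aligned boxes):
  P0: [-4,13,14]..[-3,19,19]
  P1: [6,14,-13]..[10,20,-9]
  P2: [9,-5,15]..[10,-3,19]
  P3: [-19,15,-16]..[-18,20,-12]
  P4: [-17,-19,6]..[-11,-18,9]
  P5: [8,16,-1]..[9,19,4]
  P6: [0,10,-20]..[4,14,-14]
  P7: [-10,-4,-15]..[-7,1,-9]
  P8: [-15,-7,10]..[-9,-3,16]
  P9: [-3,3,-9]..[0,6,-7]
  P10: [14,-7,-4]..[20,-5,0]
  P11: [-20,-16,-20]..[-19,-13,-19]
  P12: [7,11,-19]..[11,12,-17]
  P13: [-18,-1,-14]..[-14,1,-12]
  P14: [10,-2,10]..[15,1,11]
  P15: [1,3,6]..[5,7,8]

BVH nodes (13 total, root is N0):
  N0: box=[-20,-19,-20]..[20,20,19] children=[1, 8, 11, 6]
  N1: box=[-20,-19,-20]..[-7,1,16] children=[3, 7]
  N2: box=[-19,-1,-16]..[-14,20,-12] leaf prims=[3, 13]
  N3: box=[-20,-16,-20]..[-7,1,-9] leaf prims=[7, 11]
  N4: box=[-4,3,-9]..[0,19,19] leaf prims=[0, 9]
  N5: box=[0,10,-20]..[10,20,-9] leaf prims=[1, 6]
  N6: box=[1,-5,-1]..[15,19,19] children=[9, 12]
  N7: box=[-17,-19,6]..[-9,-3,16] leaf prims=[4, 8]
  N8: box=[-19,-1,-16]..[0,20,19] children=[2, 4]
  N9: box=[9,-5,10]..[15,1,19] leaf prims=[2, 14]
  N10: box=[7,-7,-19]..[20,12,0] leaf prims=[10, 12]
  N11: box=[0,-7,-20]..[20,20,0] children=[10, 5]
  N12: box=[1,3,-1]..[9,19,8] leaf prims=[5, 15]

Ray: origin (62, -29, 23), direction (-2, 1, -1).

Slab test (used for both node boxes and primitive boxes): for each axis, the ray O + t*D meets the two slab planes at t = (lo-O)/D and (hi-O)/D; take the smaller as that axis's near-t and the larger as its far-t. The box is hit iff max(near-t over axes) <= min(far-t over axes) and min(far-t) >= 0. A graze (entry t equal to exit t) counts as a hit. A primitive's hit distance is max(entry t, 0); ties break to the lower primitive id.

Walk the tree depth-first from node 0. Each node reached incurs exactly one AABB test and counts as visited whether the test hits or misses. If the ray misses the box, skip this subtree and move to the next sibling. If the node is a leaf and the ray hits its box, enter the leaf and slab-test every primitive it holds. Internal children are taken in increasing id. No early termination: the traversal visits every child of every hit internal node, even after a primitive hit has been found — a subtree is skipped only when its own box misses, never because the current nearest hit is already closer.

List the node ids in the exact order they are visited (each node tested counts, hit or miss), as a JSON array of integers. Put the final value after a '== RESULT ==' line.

Traverse from the root:
N0 x:[21,41] y:[10,49] z:[4,43] -> hit [21,41], descend [1, 6, 8, 11]
  N1 x:[69/2,41] y:[10,30] z:[7,43] -> miss, prune
  N6 x:[47/2,61/2] y:[24,48] z:[4,24] -> hit [24,24], descend [9, 12]
    N9 x:[47/2,53/2] y:[24,30] z:[4,13] -> miss, prune
    N12 x:[53/2,61/2] y:[32,48] z:[15,24] -> miss, prune
  N8 x:[31,81/2] y:[28,49] z:[4,39] -> hit [31,39], descend [2, 4]
    N2 x:[38,81/2] y:[28,49] z:[35,39] -> hit [38,39] leaf, test {P3(miss), P13(miss)}
    N4 x:[31,33] y:[32,48] z:[4,32] -> hit [32,32] leaf, test {P0(miss), P9@t=32}
  N11 x:[21,31] y:[22,49] z:[23,43] -> hit [23,31], descend [5, 10]
    N5 x:[26,31] y:[39,49] z:[32,43] -> miss, prune
    N10 x:[21,55/2] y:[22,41] z:[23,42] -> hit [23,55/2] leaf, test {P10@t=23, P12(miss)}

11 AABB tests over nodes [0, 1, 6, 9, 12, 8, 2, 4, 11, 5, 10]; 3 leaves entered; closest P10.

== RESULT ==
[0, 1, 6, 9, 12, 8, 2, 4, 11, 5, 10]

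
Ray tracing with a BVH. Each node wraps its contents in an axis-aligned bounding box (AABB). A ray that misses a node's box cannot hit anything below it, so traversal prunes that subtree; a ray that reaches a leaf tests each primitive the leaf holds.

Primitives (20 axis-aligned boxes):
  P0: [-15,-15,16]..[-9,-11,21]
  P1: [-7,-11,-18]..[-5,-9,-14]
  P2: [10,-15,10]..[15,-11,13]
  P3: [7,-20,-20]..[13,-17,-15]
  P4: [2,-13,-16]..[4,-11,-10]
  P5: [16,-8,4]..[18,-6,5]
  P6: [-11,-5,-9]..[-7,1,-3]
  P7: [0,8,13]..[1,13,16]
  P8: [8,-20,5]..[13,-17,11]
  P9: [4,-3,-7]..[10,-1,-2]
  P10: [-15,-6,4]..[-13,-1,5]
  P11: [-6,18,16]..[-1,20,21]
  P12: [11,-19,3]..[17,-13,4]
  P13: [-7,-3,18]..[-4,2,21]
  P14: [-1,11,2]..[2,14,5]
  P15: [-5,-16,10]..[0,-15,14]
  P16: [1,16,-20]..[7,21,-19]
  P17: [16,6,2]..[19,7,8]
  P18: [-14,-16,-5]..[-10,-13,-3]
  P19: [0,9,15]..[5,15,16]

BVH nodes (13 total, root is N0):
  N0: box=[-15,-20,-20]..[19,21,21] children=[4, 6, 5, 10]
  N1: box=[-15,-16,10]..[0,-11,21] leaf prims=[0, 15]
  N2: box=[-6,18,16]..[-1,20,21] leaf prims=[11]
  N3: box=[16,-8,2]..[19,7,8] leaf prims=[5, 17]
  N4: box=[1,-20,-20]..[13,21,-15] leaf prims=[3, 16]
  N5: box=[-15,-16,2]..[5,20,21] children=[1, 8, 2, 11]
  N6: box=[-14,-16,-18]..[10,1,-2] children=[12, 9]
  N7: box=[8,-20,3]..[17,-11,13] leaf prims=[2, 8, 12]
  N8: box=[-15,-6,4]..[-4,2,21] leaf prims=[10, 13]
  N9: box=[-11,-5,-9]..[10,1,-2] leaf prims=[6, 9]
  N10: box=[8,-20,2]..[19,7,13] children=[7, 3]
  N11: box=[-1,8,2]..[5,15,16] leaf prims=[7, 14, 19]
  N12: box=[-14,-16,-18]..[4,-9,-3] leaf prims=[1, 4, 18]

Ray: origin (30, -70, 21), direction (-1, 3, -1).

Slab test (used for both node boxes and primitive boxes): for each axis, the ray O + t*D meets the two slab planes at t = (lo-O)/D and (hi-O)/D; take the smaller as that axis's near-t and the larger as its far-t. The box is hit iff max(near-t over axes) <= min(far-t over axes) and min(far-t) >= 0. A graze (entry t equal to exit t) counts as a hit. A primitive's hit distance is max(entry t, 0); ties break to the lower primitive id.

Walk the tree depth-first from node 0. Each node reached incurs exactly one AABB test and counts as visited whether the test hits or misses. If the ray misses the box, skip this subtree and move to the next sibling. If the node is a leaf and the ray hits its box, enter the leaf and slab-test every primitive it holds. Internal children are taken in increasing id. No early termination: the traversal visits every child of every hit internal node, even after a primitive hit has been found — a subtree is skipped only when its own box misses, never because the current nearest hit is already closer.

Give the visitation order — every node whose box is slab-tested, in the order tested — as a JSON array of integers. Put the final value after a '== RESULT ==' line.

Trace the traversal:
N0 x:[11,45] y:[50/3,91/3] z:[0,41] -> hit [50/3,91/3], descend [4, 5, 6, 10]
  N4 x:[17,29] y:[50/3,91/3] z:[36,41] -> miss, prune
  N5 x:[25,45] y:[18,30] z:[0,19] -> miss, prune
  N6 x:[20,44] y:[18,71/3] z:[23,39] -> hit [23,71/3], descend [9, 12]
    N9 x:[20,41] y:[65/3,71/3] z:[23,30] -> hit [23,71/3] leaf, test {P6(miss), P9@t=23}
    N12 x:[26,44] y:[18,61/3] z:[24,39] -> miss, prune
  N10 x:[11,22] y:[50/3,77/3] z:[8,19] -> hit [50/3,19], descend [3, 7]
    N3 x:[11,14] y:[62/3,77/3] z:[13,19] -> miss, prune
    N7 x:[13,22] y:[50/3,59/3] z:[8,18] -> hit [50/3,18] leaf, test {P2(miss), P8(miss), P12@t=17}

Summary -> nodes [0, 4, 5, 6, 9, 12, 10, 3, 7]; box-tests=9; leaf-entries=2; first=P12

== RESULT ==
[0, 4, 5, 6, 9, 12, 10, 3, 7]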